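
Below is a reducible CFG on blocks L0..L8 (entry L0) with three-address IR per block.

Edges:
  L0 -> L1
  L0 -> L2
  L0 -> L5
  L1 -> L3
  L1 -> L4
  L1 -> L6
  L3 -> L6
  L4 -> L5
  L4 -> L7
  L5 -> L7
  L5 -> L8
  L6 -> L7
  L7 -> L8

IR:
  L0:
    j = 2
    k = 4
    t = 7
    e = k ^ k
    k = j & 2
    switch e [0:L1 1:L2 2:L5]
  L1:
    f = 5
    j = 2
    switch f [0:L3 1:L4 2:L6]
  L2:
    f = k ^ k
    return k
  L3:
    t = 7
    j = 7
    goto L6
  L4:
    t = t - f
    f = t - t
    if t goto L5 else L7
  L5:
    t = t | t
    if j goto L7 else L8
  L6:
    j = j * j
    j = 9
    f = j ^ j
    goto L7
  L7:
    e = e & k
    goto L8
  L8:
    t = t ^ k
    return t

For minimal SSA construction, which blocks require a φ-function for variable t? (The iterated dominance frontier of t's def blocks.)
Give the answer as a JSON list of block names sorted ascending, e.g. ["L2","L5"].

idom tree: L1←L0 L2←L0 L3←L1 L4←L1 L5←L0 L6←L1 L7←L0 L8←L0
Dom∩ at merges:
  L5: preds {L0,L4}: {L0} ∩ {L0,L1,L4} = {L0}; idom=L0
  L6: preds {L1,L3}: {L0,L1} ∩ {L0,L1,L3} = {L0,L1}; idom=L1
  L7: preds {L4,L5,L6}: {L0,L1,L4} ∩ {L0,L5} ∩ {L0,L1,L6} = {L0}; idom=L0
  L8: preds {L5,L7}: {L0,L5} ∩ {L0,L7} = {L0}; idom=L0

DF derivation:
  L5←L0: walk · to L0
  L5←L4: walk L4→L1 to L0
  L6←L1: walk · to L1
  L6←L3: walk L3 to L1
  L7←L4: walk L4→L1 to L0
  L7←L5: walk L5 to L0
  L7←L6: walk L6→L1 to L0
  L8←L5: walk L5 to L0
  L8←L7: walk L7 to L0
  L0 → ∅
  L1 → {L5,L7}
  L2 → ∅
  L3 → {L6}
  L4 → {L5,L7}
  L5 → {L7,L8}
  L6 → {L7}
  L7 → {L8}
  L8 → ∅

φ for t: defs {L0,L3,L4,L5,L8}
  DF⁺ = {L5,L6,L7,L8}

Answer: ["L5", "L6", "L7", "L8"]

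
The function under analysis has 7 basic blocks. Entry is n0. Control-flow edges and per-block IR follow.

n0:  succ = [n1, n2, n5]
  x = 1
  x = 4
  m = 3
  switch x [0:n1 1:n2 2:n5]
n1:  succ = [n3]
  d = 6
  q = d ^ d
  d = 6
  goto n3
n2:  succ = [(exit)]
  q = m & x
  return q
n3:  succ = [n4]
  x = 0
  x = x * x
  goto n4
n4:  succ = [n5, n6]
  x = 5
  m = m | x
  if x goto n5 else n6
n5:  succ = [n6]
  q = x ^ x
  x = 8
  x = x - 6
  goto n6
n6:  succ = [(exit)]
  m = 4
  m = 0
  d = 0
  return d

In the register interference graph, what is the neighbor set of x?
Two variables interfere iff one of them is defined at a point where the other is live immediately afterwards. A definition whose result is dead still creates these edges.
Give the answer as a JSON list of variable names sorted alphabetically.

Answer: ["m"]

Working:
Per-block:
  n0: {m,x} / ∅
  n1: {d,q} / ∅
  n2: {q} / {m,x}
  n3: {x} / ∅
  n4: {m,x} / {m}
  n5: {q,x} / {x}
  n6: {d,m} / ∅

Live sets:
  live n0: ∅→{m,x}
  live n1: {m}→{m}
  live n2: {m,x}→∅
  live n3: {m}→{m}
  live n4: {m}→{x}
  live n5: {x}→∅
  live n6: ∅→∅

Interference:
  d↔{m}
  m↔{d,q,x}
  q↔{m}
  x↔{m}

N(x) = ["m"]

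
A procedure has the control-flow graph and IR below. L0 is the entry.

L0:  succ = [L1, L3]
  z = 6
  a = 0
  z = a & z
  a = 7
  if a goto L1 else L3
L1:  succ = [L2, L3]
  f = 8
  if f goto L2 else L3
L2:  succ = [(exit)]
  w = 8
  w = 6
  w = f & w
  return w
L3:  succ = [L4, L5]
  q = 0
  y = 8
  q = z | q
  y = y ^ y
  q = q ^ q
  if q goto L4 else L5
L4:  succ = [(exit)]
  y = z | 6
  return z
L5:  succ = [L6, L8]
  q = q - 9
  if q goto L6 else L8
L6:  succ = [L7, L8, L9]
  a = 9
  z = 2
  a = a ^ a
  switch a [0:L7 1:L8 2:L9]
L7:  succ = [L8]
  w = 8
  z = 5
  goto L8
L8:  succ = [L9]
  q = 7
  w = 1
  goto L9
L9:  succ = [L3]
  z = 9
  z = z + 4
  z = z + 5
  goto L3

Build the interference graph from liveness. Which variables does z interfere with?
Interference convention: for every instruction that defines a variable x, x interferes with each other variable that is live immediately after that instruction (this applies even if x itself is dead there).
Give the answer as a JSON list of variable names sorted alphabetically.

Block summaries:
  L0 def {a,z} use ∅
  L1 def {f} use ∅
  L2 def {w} use {f}
  L3 def {q,y} use {z}
  L4 def {y} use {z}
  L5 def {q} use {q}
  L6 def {a,z} use ∅
  L7 def {w,z} use ∅
  L8 def {q,w} use ∅
  L9 def {z} use ∅

Live sets:
  live L0: ∅→{z}
  live L1: {z}→{f,z}
  live L2: {f}→∅
  live L3: {z}→{q,z}
  live L4: {z}→∅
  live L5: {q}→∅
  live L6: ∅→∅
  live L7: ∅→∅
  live L8: ∅→∅
  live L9: ∅→{z}

Conflict graph:
  a↔{z}
  f↔{w,z}
  q↔{y,z}
  w↔{f}
  y↔{q,z}
  z↔{a,f,q,y}

N(z) = ["a", "f", "q", "y"]

Answer: ["a", "f", "q", "y"]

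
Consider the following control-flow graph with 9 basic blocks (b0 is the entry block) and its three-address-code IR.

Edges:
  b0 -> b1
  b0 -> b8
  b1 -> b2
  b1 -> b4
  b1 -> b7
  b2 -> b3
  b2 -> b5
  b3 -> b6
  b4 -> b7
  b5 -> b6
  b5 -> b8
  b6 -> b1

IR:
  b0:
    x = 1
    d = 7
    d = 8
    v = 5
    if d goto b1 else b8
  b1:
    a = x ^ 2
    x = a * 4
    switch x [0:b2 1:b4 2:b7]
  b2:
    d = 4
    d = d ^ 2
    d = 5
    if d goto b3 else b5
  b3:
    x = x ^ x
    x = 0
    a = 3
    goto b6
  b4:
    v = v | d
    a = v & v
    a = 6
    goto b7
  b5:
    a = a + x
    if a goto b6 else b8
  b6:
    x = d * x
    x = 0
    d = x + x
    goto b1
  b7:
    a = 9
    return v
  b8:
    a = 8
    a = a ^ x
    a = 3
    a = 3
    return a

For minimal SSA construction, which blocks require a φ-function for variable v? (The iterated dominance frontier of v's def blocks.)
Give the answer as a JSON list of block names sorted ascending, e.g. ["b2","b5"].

idom tree: b1←b0 b2←b1 b3←b2 b4←b1 b5←b2 b6←b2 b7←b1 b8←b0
Dom at joins:
  b1: preds {b0,b6}: {b0} ∩ {b0,b1,b2,b6} = {b0}; idom=b0
  b6: preds {b3,b5}: {b0,b1,b2,b3} ∩ {b0,b1,b2,b5} = {b0,b1,b2}; idom=b2
  b7: preds {b1,b4}: {b0,b1} ∩ {b0,b1,b4} = {b0,b1}; idom=b1
  b8: preds {b0,b5}: {b0} ∩ {b0,b1,b2,b5} = {b0}; idom=b0

DF walk-up:
  join b1 pred b0: · stop@b0
  join b1 pred b6: b6→b2→b1 stop@b0
  join b6 pred b3: b3 stop@b2
  join b6 pred b5: b5 stop@b2
  join b7 pred b1: · stop@b1
  join b7 pred b4: b4 stop@b1
  join b8 pred b0: · stop@b0
  join b8 pred b5: b5→b2→b1 stop@b0
  DF(b0)=∅
  DF(b1)={b1,b8}
  DF(b2)={b1,b8}
  DF(b3)={b6}
  DF(b4)={b7}
  DF(b5)={b6,b8}
  DF(b6)={b1}
  DF(b7)=∅
  DF(b8)=∅

φ for v: defs {b0,b4}
  DF⁺ = {b7}

Answer: ["b7"]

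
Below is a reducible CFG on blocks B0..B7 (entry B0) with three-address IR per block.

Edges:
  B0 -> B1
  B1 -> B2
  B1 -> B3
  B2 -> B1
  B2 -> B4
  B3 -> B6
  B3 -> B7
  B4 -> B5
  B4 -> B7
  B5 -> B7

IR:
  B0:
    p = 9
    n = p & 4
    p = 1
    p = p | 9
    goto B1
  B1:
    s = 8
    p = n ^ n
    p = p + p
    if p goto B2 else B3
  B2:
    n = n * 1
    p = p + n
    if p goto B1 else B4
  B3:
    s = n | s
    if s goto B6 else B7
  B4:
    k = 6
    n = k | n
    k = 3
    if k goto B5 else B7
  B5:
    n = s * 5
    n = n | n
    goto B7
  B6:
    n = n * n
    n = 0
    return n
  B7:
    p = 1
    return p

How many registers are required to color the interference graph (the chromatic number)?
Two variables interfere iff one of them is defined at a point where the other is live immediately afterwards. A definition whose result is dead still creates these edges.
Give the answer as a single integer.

Per-block:
  B0 def {n,p} use ∅
  B1 def {p,s} use {n}
  B2 def {n,p} use {n,p}
  B3 def {s} use {n,s}
  B4 def {k,n} use {n}
  B5 def {n} use {s}
  B6 def {n} use {n}
  B7 def {p} use ∅

Liveness:
  B0 li=∅ lo={n}
  B1 li={n} lo={n,p,s}
  B2 li={n,p,s} lo={n,s}
  B3 li={n,s} lo={n}
  B4 li={n,s} lo={s}
  B5 li={s} lo=∅
  B6 li={n} lo=∅
  B7 li=∅ lo=∅

Conflict graph:
  k: {n,s}
  n: {k,p,s}
  p: {n,s}
  s: {k,n,p}

Registers:
  {k,n,s} pairwise interfere (3-clique) ⇒ χ ≥ 3
  assign k→r2 n→r0 p→r2 s→r1 — no edge inside a register ⇒ χ ≤ 3
  χ = 3

Answer: 3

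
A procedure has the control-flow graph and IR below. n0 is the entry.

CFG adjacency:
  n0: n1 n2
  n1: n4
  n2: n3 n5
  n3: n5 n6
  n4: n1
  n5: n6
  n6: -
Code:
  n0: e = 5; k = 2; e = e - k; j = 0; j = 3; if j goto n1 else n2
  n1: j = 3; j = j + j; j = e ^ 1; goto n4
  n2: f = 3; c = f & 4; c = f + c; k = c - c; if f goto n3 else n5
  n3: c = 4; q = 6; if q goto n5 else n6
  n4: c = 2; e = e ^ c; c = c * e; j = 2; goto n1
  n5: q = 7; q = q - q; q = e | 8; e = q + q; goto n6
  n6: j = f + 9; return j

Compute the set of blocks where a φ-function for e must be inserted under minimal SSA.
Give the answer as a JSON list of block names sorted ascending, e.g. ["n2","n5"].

Answer: ["n1", "n6"]

Derivation:
idom tree: n1←n0 n2←n0 n3←n2 n4←n1 n5←n2 n6←n2
Dom at joins:
  n1: preds {n0,n4}: {n0} ∩ {n0,n1,n4} = {n0}; idom=n0
  n5: preds {n2,n3}: {n0,n2} ∩ {n0,n2,n3} = {n0,n2}; idom=n2
  n6: preds {n3,n5}: {n0,n2,n3} ∩ {n0,n2,n5} = {n0,n2}; idom=n2

Frontier:
  n1←n0: walk · to n0
  n1←n4: walk n4→n1 to n0
  n5←n2: walk · to n2
  n5←n3: walk n3 to n2
  n6←n3: walk n3 to n2
  n6←n5: walk n5 to n2
  DF(n0)=∅
  DF(n1)={n1}
  DF(n2)=∅
  DF(n3)={n5,n6}
  DF(n4)={n1}
  DF(n5)={n6}
  DF(n6)=∅

φ for e: defs {n0,n4,n5}
  DF⁺ = {n1,n6}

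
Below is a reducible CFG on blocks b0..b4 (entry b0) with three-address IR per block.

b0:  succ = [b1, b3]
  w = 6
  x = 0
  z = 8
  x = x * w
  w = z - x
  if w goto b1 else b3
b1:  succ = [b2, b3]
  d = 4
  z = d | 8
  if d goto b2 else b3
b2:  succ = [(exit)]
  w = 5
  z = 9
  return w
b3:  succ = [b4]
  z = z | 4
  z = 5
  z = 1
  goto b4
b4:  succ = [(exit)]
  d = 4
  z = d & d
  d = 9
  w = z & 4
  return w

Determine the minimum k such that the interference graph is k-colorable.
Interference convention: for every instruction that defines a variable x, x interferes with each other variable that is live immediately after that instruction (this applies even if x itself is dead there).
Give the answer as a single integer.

def/use:
  b0 def {w,x,z} use ∅
  b1 def {d,z} use ∅
  b2 def {w,z} use ∅
  b3 def {z} use {z}
  b4 def {d,w,z} use ∅

Backward fixpoint:
  b0 li=∅ lo={z}
  b1 li=∅ lo={z}
  b2 li=∅ lo=∅
  b3 li={z} lo=∅
  b4 li=∅ lo=∅

Conflict graph:
  d — {z}
  w — {x,z}
  x — {w,z}
  z — {d,w,x}

Chromatic number:
  lower bound: {w,x,z} mutually conflict ⇒ χ ≥ 3
  assign d→R1 w→R1 x→R2 z→R0 — no edge inside a register ⇒ χ ≤ 3
  χ = 3

Answer: 3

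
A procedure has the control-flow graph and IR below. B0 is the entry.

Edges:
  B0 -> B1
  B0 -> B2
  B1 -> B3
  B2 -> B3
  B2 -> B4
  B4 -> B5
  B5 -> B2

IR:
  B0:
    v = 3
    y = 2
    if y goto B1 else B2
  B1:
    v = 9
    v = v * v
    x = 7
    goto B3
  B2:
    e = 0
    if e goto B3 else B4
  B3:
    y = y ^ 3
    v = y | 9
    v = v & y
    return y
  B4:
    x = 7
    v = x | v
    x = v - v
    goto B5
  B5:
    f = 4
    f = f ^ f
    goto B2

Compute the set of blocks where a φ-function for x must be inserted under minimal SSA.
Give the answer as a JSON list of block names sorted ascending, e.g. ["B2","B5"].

Answer: ["B2", "B3"]

Working:
idom tree: B1←B0 B2←B0 B3←B0 B4←B2 B5←B4
Join-block Dom:
  B2: preds {B0,B5}: {B0} ∩ {B0,B2,B4,B5} = {B0}; idom=B0
  B3: preds {B1,B2}: {B0,B1} ∩ {B0,B2} = {B0}; idom=B0

Frontier:
  join B2 pred B0: · stop@B0
  join B2 pred B5: B5→B4→B2 stop@B0
  join B3 pred B1: B1 stop@B0
  join B3 pred B2: B2 stop@B0
  B0: DF=∅
  B1: DF={B3}
  B2: DF={B2,B3}
  B3: DF=∅
  B4: DF={B2}
  B5: DF={B2}

φ for x: defs {B1,B4}
  DF⁺ = {B2,B3}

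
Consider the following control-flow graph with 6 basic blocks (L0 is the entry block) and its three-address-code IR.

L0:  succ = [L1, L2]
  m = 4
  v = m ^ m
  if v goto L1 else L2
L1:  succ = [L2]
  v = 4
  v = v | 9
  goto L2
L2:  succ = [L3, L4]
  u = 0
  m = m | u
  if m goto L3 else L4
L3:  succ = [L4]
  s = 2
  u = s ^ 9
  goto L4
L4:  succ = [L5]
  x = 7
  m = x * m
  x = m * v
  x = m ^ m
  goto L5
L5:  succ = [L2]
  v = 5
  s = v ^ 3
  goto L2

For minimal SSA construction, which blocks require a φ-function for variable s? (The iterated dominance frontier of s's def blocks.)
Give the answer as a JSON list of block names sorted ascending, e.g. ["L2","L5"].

idom tree: L1←L0 L2←L0 L3←L2 L4←L2 L5←L4
Dom at joins:
  L2: preds {L0,L1,L5}: {L0} ∩ {L0,L1} ∩ {L0,L2,L4,L5} = {L0}; idom=L0
  L4: preds {L2,L3}: {L0,L2} ∩ {L0,L2,L3} = {L0,L2}; idom=L2

DF walk-up:
  join L2 pred L0: · stop@L0
  join L2 pred L1: L1 stop@L0
  join L2 pred L5: L5→L4→L2 stop@L0
  join L4 pred L2: · stop@L2
  join L4 pred L3: L3 stop@L2
  DF(L0)=∅
  DF(L1)={L2}
  DF(L2)={L2}
  DF(L3)={L4}
  DF(L4)={L2}
  DF(L5)={L2}

φ for s: defs {L3,L5}
  DF⁺ = {L2,L4}

Answer: ["L2", "L4"]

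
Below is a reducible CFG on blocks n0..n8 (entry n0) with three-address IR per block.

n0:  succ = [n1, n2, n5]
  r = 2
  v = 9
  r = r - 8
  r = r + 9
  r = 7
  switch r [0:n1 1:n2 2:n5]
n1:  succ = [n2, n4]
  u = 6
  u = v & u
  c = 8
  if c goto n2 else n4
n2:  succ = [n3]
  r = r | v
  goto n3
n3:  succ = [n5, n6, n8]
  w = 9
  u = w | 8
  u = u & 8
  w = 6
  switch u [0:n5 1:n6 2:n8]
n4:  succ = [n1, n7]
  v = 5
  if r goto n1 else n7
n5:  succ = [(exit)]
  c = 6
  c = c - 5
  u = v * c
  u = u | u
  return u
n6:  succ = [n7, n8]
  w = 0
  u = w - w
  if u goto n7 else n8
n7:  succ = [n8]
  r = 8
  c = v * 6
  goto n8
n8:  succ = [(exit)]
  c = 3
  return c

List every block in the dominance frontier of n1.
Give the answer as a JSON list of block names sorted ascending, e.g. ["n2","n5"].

idom tree: n1←n0 n2←n0 n3←n2 n4←n1 n5←n0 n6←n3 n7←n0 n8←n0
Dom at joins:
  n1: preds {n0,n4}: {n0} ∩ {n0,n1,n4} = {n0}; idom=n0
  n2: preds {n0,n1}: {n0} ∩ {n0,n1} = {n0}; idom=n0
  n5: preds {n0,n3}: {n0} ∩ {n0,n2,n3} = {n0}; idom=n0
  n7: preds {n4,n6}: {n0,n1,n4} ∩ {n0,n2,n3,n6} = {n0}; idom=n0
  n8: preds {n3,n6,n7}: {n0,n2,n3} ∩ {n0,n2,n3,n6} ∩ {n0,n7} = {n0}; idom=n0

DF derivation:
  join n1 pred n0: · stop@n0
  join n1 pred n4: n4→n1 stop@n0
  join n2 pred n0: · stop@n0
  join n2 pred n1: n1 stop@n0
  join n5 pred n0: · stop@n0
  join n5 pred n3: n3→n2 stop@n0
  join n7 pred n4: n4→n1 stop@n0
  join n7 pred n6: n6→n3→n2 stop@n0
  join n8 pred n3: n3→n2 stop@n0
  join n8 pred n6: n6→n3→n2 stop@n0
  join n8 pred n7: n7 stop@n0
  DF(n0)=∅
  DF(n1)={n1,n2,n7}
  DF(n2)={n5,n7,n8}
  DF(n3)={n5,n7,n8}
  DF(n4)={n1,n7}
  DF(n5)=∅
  DF(n6)={n7,n8}
  DF(n7)={n8}
  DF(n8)=∅

DF(n1) = ["n1", "n2", "n7"]

Answer: ["n1", "n2", "n7"]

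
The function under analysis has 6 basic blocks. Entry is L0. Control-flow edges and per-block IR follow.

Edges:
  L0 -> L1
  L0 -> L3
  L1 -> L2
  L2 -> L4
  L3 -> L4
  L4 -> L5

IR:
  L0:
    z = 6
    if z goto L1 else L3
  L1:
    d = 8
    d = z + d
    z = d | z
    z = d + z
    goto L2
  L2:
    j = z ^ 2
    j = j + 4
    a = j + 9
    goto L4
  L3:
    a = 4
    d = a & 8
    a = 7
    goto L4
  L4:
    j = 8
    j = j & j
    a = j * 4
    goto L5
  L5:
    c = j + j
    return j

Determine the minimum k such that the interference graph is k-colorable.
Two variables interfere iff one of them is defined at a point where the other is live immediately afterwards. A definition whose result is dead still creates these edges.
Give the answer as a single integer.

Answer: 2

Derivation:
Block summaries:
  L0: {z} / ∅
  L1: {d,z} / {z}
  L2: {a,j} / {z}
  L3: {a,d} / ∅
  L4: {a,j} / ∅
  L5: {c} / {j}

Live sets:
  L0: in=∅ out={z}
  L1: in={z} out={z}
  L2: in={z} out=∅
  L3: in=∅ out=∅
  L4: in=∅ out={j}
  L5: in={j} out=∅

Conflict graph:
  a: {j}
  c: {j}
  d: {z}
  j: {a,c}
  z: {d}

Colouring:
  clique {a,j} ⇒ need ≥ 2
  2-colouring: c0={d,j}  c1={a,c,z}
  χ = 2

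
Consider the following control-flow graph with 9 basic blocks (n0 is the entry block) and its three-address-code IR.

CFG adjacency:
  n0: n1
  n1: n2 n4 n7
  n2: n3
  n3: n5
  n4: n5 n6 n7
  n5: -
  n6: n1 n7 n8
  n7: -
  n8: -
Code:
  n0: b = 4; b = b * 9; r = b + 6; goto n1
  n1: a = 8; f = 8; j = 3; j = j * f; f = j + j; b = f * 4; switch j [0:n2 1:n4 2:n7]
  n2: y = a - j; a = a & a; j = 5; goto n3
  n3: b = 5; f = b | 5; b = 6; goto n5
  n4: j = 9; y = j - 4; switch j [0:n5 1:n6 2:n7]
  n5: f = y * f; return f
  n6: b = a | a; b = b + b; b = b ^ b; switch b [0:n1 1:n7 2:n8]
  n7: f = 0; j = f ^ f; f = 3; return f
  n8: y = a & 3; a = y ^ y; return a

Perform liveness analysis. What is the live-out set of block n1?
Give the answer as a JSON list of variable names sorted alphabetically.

Per-block:
  n0: def={b,r} ue=∅
  n1: def={a,b,f,j} ue=∅
  n2: def={a,j,y} ue={a,j}
  n3: def={b,f} ue=∅
  n4: def={j,y} ue=∅
  n5: def={f} ue={f,y}
  n6: def={b} ue={a}
  n7: def={f,j} ue=∅
  n8: def={a,y} ue={a}

Liveness:
  n0: in=∅ out=∅
  n1: in=∅ out={a,f,j}
  n2: in={a,j} out={y}
  n3: in={y} out={f,y}
  n4: in={a,f} out={a,f,y}
  n5: in={f,y} out=∅
  n6: in={a} out={a}
  n7: in=∅ out=∅
  n8: in={a} out=∅

live-out(n1) = ["a", "f", "j"]

Answer: ["a", "f", "j"]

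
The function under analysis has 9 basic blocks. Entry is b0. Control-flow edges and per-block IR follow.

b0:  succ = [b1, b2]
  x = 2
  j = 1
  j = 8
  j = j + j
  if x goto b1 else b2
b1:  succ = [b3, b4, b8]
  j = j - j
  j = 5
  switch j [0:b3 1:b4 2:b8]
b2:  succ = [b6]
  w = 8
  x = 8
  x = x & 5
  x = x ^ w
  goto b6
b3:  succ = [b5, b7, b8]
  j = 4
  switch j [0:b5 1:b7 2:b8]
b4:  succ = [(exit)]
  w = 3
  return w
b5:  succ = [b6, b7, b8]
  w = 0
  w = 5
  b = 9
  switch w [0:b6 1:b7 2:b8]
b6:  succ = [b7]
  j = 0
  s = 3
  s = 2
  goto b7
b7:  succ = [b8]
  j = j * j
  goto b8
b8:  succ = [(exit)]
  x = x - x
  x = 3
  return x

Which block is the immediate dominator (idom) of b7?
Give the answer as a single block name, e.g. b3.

Answer: b0

Working:
idom tree: b1←b0 b2←b0 b3←b1 b4←b1 b5←b3 b6←b0 b7←b0 b8←b0
Join-block Dom:
  b6: preds {b2,b5}: {b0,b2} ∩ {b0,b1,b3,b5} = {b0}; idom=b0
  b7: preds {b3,b5,b6}: {b0,b1,b3} ∩ {b0,b1,b3,b5} ∩ {b0,b6} = {b0}; idom=b0
  b8: preds {b1,b3,b5,b7}: {b0,b1} ∩ {b0,b1,b3} ∩ {b0,b1,b3,b5} ∩ {b0,b7} = {b0}; idom=b0

idom(b7) = b0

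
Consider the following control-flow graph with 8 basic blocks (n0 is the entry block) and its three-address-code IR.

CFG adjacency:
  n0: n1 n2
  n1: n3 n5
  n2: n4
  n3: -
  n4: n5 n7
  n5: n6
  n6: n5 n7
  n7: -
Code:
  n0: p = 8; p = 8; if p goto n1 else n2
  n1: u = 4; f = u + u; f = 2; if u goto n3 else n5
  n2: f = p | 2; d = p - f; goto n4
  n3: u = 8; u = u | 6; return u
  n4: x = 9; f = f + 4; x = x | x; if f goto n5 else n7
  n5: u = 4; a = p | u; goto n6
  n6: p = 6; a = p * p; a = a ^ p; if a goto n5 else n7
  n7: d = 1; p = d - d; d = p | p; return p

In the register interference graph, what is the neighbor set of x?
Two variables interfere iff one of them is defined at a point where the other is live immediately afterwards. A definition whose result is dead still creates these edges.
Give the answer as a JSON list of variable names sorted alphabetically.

Block summaries:
  n0: def={p} ue=∅
  n1: def={f,u} ue=∅
  n2: def={d,f} ue={p}
  n3: def={u} ue=∅
  n4: def={f,x} ue={f}
  n5: def={a,u} ue={p}
  n6: def={a,p} ue=∅
  n7: def={d,p} ue=∅

Backward fixpoint:
  live n0: ∅→{p}
  live n1: {p}→{p}
  live n2: {p}→{f,p}
  live n3: ∅→∅
  live n4: {f,p}→{p}
  live n5: {p}→∅
  live n6: ∅→{p}
  live n7: ∅→∅

Interference:
  a — {p}
  d — {f,p}
  f — {d,p,u,x}
  p — {a,d,f,u,x}
  u — {f,p}
  x — {f,p}

N(x) = ["f", "p"]

Answer: ["f", "p"]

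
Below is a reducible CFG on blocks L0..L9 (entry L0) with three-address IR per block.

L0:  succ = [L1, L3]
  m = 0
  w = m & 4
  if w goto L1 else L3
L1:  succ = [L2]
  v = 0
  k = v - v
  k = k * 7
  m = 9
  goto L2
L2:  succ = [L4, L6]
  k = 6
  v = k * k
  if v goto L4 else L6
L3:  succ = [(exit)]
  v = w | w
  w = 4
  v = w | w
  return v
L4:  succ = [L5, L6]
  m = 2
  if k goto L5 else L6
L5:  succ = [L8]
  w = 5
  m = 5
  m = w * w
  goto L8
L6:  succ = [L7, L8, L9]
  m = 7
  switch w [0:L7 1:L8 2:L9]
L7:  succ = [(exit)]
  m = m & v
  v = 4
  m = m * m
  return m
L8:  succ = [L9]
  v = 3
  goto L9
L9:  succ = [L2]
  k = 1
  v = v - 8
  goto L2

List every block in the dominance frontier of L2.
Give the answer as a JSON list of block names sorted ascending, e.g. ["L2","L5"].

idom tree: L1←L0 L2←L1 L3←L0 L4←L2 L5←L4 L6←L2 L7←L6 L8←L2 L9←L2
Dom∩ at merges:
  L2: preds {L1,L9}: {L0,L1} ∩ {L0,L1,L2,L9} = {L0,L1}; idom=L1
  L6: preds {L2,L4}: {L0,L1,L2} ∩ {L0,L1,L2,L4} = {L0,L1,L2}; idom=L2
  L8: preds {L5,L6}: {L0,L1,L2,L4,L5} ∩ {L0,L1,L2,L6} = {L0,L1,L2}; idom=L2
  L9: preds {L6,L8}: {L0,L1,L2,L6} ∩ {L0,L1,L2,L8} = {L0,L1,L2}; idom=L2

DF walk-up:
  L2←L1: walk · to L1
  L2←L9: walk L9→L2 to L1
  L6←L2: walk · to L2
  L6←L4: walk L4 to L2
  L8←L5: walk L5→L4 to L2
  L8←L6: walk L6 to L2
  L9←L6: walk L6 to L2
  L9←L8: walk L8 to L2
  L0: DF=∅
  L1: DF=∅
  L2: DF={L2}
  L3: DF=∅
  L4: DF={L6,L8}
  L5: DF={L8}
  L6: DF={L8,L9}
  L7: DF=∅
  L8: DF={L9}
  L9: DF={L2}

DF(L2) = ["L2"]

Answer: ["L2"]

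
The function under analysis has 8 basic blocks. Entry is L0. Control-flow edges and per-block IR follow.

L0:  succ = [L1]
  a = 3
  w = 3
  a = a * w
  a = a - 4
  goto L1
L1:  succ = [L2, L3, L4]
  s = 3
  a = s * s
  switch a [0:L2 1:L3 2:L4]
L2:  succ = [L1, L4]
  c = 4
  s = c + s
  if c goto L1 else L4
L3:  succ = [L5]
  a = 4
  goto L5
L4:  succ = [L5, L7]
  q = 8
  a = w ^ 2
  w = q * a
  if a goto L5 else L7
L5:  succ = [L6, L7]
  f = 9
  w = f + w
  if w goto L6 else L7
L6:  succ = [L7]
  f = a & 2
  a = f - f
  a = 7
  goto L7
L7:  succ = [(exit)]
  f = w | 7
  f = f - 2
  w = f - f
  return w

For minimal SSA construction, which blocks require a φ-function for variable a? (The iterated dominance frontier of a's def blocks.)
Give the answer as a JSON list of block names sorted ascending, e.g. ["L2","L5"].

idom tree: L1←L0 L2←L1 L3←L1 L4←L1 L5←L1 L6←L5 L7←L1
Dom at joins:
  L1: preds {L0,L2}: {L0} ∩ {L0,L1,L2} = {L0}; idom=L0
  L4: preds {L1,L2}: {L0,L1} ∩ {L0,L1,L2} = {L0,L1}; idom=L1
  L5: preds {L3,L4}: {L0,L1,L3} ∩ {L0,L1,L4} = {L0,L1}; idom=L1
  L7: preds {L4,L5,L6}: {L0,L1,L4} ∩ {L0,L1,L5} ∩ {L0,L1,L5,L6} = {L0,L1}; idom=L1

DF walk-up:
  L1←L0: walk · to L0
  L1←L2: walk L2→L1 to L0
  L4←L1: walk · to L1
  L4←L2: walk L2 to L1
  L5←L3: walk L3 to L1
  L5←L4: walk L4 to L1
  L7←L4: walk L4 to L1
  L7←L5: walk L5 to L1
  L7←L6: walk L6→L5 to L1
  L0: DF=∅
  L1: DF={L1}
  L2: DF={L1,L4}
  L3: DF={L5}
  L4: DF={L5,L7}
  L5: DF={L7}
  L6: DF={L7}
  L7: DF=∅

φ for a: defs {L0,L1,L3,L4,L6}
  DF⁺ = {L1,L5,L7}

Answer: ["L1", "L5", "L7"]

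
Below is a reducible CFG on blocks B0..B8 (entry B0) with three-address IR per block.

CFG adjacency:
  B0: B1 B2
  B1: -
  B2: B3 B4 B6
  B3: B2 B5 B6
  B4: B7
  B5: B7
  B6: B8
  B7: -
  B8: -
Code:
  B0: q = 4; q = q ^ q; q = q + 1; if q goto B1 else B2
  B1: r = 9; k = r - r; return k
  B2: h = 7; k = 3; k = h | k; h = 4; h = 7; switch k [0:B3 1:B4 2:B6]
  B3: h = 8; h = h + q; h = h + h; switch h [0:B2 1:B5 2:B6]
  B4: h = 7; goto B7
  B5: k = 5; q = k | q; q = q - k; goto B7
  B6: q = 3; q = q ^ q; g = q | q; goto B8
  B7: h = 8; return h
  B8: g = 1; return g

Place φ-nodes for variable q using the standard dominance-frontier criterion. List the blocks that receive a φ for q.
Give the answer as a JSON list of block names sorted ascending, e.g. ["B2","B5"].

idom tree: B1←B0 B2←B0 B3←B2 B4←B2 B5←B3 B6←B2 B7←B2 B8←B6
Dom∩ at merges:
  B2: preds {B0,B3}: {B0} ∩ {B0,B2,B3} = {B0}; idom=B0
  B6: preds {B2,B3}: {B0,B2} ∩ {B0,B2,B3} = {B0,B2}; idom=B2
  B7: preds {B4,B5}: {B0,B2,B4} ∩ {B0,B2,B3,B5} = {B0,B2}; idom=B2

DF walk-up:
  B2←B0: walk · to B0
  B2←B3: walk B3→B2 to B0
  B6←B2: walk · to B2
  B6←B3: walk B3 to B2
  B7←B4: walk B4 to B2
  B7←B5: walk B5→B3 to B2
  B0: DF=∅
  B1: DF=∅
  B2: DF={B2}
  B3: DF={B2,B6,B7}
  B4: DF={B7}
  B5: DF={B7}
  B6: DF=∅
  B7: DF=∅
  B8: DF=∅

φ for q: defs {B0,B5,B6}
  DF⁺ = {B7}

Answer: ["B7"]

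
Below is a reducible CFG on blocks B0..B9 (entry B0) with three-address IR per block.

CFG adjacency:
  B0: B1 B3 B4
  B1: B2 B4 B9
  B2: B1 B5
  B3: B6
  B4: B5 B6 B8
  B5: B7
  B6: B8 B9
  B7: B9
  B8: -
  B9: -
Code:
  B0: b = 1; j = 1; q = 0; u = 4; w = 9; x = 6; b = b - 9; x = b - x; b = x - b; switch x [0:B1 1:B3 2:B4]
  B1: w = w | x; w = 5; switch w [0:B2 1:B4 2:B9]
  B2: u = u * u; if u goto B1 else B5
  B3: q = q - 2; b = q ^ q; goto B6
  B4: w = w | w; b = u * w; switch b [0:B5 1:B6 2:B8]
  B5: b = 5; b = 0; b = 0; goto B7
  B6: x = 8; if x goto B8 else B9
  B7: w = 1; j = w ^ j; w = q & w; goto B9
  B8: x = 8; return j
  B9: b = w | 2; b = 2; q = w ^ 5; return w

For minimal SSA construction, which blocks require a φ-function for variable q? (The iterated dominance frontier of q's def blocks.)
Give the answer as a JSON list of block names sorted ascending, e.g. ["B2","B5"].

Answer: ["B6", "B8", "B9"]

Derivation:
idom tree: B1←B0 B2←B1 B3←B0 B4←B0 B5←B0 B6←B0 B7←B5 B8←B0 B9←B0
Dom∩ at merges:
  B1: preds {B0,B2}: {B0} ∩ {B0,B1,B2} = {B0}; idom=B0
  B4: preds {B0,B1}: {B0} ∩ {B0,B1} = {B0}; idom=B0
  B5: preds {B2,B4}: {B0,B1,B2} ∩ {B0,B4} = {B0}; idom=B0
  B6: preds {B3,B4}: {B0,B3} ∩ {B0,B4} = {B0}; idom=B0
  B8: preds {B4,B6}: {B0,B4} ∩ {B0,B6} = {B0}; idom=B0
  B9: preds {B1,B6,B7}: {B0,B1} ∩ {B0,B6} ∩ {B0,B5,B7} = {B0}; idom=B0

DF derivation:
  join B1 pred B0: · stop@B0
  join B1 pred B2: B2→B1 stop@B0
  join B4 pred B0: · stop@B0
  join B4 pred B1: B1 stop@B0
  join B5 pred B2: B2→B1 stop@B0
  join B5 pred B4: B4 stop@B0
  join B6 pred B3: B3 stop@B0
  join B6 pred B4: B4 stop@B0
  join B8 pred B4: B4 stop@B0
  join B8 pred B6: B6 stop@B0
  join B9 pred B1: B1 stop@B0
  join B9 pred B6: B6 stop@B0
  join B9 pred B7: B7→B5 stop@B0
  B0 → ∅
  B1 → {B1,B4,B5,B9}
  B2 → {B1,B5}
  B3 → {B6}
  B4 → {B5,B6,B8}
  B5 → {B9}
  B6 → {B8,B9}
  B7 → {B9}
  B8 → ∅
  B9 → ∅

φ for q: defs {B0,B3,B9}
  DF⁺ = {B6,B8,B9}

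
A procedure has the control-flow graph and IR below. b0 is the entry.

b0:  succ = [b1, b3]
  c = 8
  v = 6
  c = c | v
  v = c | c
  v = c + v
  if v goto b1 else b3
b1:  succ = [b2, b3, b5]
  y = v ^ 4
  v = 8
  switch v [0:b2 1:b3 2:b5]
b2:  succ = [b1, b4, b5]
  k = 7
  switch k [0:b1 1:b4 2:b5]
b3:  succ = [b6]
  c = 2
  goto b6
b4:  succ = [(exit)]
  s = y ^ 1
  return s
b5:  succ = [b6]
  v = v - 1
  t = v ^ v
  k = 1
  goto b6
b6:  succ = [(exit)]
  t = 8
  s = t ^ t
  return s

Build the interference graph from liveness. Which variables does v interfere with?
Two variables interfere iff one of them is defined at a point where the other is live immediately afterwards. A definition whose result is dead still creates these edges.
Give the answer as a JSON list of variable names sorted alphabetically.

Answer: ["c", "k", "y"]

Analysis:
Block summaries:
  b0: def={c,v} ue=∅
  b1: def={v,y} ue={v}
  b2: def={k} ue=∅
  b3: def={c} ue=∅
  b4: def={s} ue={y}
  b5: def={k,t,v} ue={v}
  b6: def={s,t} ue=∅

Live sets:
  b0 li=∅ lo={v}
  b1 li={v} lo={v,y}
  b2 li={v,y} lo={v,y}
  b3 li=∅ lo=∅
  b4 li={y} lo=∅
  b5 li={v} lo=∅
  b6 li=∅ lo=∅

Interference:
  c: {v}
  k: {v,y}
  s: ∅
  t: ∅
  v: {c,k,y}
  y: {k,v}

N(v) = ["c", "k", "y"]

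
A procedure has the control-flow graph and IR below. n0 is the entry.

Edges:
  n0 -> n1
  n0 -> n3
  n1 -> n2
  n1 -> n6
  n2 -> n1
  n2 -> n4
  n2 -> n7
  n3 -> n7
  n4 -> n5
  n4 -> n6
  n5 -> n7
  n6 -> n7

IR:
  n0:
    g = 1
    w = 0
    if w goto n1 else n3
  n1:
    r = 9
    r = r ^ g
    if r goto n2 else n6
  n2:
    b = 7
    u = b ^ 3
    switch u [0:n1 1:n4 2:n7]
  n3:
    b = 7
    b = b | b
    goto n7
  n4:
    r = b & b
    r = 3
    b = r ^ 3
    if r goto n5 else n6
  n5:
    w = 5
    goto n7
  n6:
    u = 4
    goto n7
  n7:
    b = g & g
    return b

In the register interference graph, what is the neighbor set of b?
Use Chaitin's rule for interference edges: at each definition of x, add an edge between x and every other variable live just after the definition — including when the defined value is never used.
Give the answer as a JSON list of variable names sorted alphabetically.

Answer: ["g", "r", "u"]

Working:
Per-block:
  n0 def {g,w} use ∅
  n1 def {r} use {g}
  n2 def {b,u} use ∅
  n3 def {b} use ∅
  n4 def {b,r} use {b}
  n5 def {w} use ∅
  n6 def {u} use ∅
  n7 def {b} use {g}

Liveness:
  n0 li=∅ lo={g}
  n1 li={g} lo={g}
  n2 li={g} lo={b,g}
  n3 li={g} lo={g}
  n4 li={b,g} lo={g}
  n5 li={g} lo={g}
  n6 li={g} lo={g}
  n7 li={g} lo=∅

Interfere edges:
  b↔{g,r,u}
  g↔{b,r,u,w}
  r↔{b,g}
  u↔{b,g}
  w↔{g}

N(b) = ["g", "r", "u"]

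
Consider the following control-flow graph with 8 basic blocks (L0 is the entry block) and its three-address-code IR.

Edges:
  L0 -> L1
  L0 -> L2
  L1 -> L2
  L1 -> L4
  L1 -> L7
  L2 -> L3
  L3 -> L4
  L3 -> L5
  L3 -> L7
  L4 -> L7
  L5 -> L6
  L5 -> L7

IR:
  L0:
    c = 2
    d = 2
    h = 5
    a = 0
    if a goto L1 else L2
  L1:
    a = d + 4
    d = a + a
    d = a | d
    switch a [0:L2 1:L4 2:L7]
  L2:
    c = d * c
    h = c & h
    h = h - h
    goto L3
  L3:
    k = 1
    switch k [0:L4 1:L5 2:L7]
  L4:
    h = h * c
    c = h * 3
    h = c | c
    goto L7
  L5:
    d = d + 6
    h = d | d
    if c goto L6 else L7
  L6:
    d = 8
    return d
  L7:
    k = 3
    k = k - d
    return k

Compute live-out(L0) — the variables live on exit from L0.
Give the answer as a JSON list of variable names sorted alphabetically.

def/use:
  L0 def {a,c,d,h} use ∅
  L1 def {a,d} use {d}
  L2 def {c,h} use {c,d,h}
  L3 def {k} use ∅
  L4 def {c,h} use {c,h}
  L5 def {d,h} use {c,d}
  L6 def {d} use ∅
  L7 def {k} use {d}

Liveness:
  L0: in=∅ out={c,d,h}
  L1: in={c,d,h} out={c,d,h}
  L2: in={c,d,h} out={c,d,h}
  L3: in={c,d,h} out={c,d,h}
  L4: in={c,d,h} out={d}
  L5: in={c,d} out={d}
  L6: in=∅ out=∅
  L7: in={d} out=∅

live-out(L0) = ["c", "d", "h"]

Answer: ["c", "d", "h"]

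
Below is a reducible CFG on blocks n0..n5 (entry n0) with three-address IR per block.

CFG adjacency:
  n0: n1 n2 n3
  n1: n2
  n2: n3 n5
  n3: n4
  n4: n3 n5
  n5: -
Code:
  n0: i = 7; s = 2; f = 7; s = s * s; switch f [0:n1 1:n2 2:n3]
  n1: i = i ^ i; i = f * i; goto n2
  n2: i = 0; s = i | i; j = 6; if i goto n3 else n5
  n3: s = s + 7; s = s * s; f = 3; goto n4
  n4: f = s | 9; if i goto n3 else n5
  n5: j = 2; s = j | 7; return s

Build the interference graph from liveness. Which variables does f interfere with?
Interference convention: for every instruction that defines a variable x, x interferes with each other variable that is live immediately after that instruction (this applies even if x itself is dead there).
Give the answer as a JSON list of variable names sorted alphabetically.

def/use:
  n0 def {f,i,s} use ∅
  n1 def {i} use {f,i}
  n2 def {i,j,s} use ∅
  n3 def {f,s} use {s}
  n4 def {f} use {i,s}
  n5 def {j,s} use ∅

Live sets:
  live n0: ∅→{f,i,s}
  live n1: {f,i}→∅
  live n2: ∅→{i,s}
  live n3: {i,s}→{i,s}
  live n4: {i,s}→{i,s}
  live n5: ∅→∅

Conflict graph:
  f: {i,s}
  i: {f,j,s}
  j: {i,s}
  s: {f,i,j}

N(f) = ["i", "s"]

Answer: ["i", "s"]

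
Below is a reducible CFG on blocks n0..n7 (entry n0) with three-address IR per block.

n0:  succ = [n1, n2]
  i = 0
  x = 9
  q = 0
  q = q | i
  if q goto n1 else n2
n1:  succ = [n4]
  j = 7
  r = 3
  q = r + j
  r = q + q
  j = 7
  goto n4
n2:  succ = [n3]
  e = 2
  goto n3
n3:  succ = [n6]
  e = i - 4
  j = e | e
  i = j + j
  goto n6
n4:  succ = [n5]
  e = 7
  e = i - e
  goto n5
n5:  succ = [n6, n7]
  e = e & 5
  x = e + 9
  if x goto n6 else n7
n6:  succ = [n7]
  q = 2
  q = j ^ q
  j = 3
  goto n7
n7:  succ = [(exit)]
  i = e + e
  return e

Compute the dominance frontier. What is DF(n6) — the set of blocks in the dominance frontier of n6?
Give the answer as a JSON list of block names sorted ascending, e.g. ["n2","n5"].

Answer: ["n7"]

Analysis:
idom tree: n1←n0 n2←n0 n3←n2 n4←n1 n5←n4 n6←n0 n7←n0
Dom∩ at merges:
  n6: preds {n3,n5}: {n0,n2,n3} ∩ {n0,n1,n4,n5} = {n0}; idom=n0
  n7: preds {n5,n6}: {n0,n1,n4,n5} ∩ {n0,n6} = {n0}; idom=n0

DF derivation:
  n6←n3: walk n3→n2 to n0
  n6←n5: walk n5→n4→n1 to n0
  n7←n5: walk n5→n4→n1 to n0
  n7←n6: walk n6 to n0
  n0: DF=∅
  n1: DF={n6,n7}
  n2: DF={n6}
  n3: DF={n6}
  n4: DF={n6,n7}
  n5: DF={n6,n7}
  n6: DF={n7}
  n7: DF=∅

DF(n6) = ["n7"]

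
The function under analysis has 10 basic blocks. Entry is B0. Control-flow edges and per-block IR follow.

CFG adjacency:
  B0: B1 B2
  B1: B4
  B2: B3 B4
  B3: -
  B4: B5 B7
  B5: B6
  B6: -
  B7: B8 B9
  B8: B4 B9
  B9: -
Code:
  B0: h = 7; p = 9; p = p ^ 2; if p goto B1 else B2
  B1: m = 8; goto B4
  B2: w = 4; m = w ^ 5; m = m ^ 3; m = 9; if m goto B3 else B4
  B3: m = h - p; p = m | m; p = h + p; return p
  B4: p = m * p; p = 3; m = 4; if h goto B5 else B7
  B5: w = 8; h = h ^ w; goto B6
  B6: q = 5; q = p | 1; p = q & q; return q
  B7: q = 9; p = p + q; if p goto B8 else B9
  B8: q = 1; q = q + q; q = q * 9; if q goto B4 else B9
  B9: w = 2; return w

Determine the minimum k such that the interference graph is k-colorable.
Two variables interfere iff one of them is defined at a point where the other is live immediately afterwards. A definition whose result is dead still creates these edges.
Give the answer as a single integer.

Block summaries:
  B0 def {h,p} use ∅
  B1 def {m} use ∅
  B2 def {m,w} use ∅
  B3 def {m,p} use {h,p}
  B4 def {m,p} use {h,m,p}
  B5 def {h,w} use {h}
  B6 def {p,q} use {p}
  B7 def {p,q} use {p}
  B8 def {q} use ∅
  B9 def {w} use ∅

Liveness:
  B0: in=∅ out={h,p}
  B1: in={h,p} out={h,m,p}
  B2: in={h,p} out={h,m,p}
  B3: in={h,p} out=∅
  B4: in={h,m,p} out={h,m,p}
  B5: in={h,p} out={p}
  B6: in={p} out=∅
  B7: in={h,m,p} out={h,m,p}
  B8: in={h,m,p} out={h,m,p}
  B9: in=∅ out=∅

Interfere edges:
  h↔{m,p,q,w}
  m↔{h,p,q}
  p↔{h,m,q,w}
  q↔{h,m,p}
  w↔{h,p}

Registers:
  lower bound: {h,m,p,q} mutually conflict ⇒ χ ≥ 4
  assign h→R0 m→R2 p→R1 q→R3 w→R2 — no edge inside a register ⇒ χ ≤ 4
  χ = 4

Answer: 4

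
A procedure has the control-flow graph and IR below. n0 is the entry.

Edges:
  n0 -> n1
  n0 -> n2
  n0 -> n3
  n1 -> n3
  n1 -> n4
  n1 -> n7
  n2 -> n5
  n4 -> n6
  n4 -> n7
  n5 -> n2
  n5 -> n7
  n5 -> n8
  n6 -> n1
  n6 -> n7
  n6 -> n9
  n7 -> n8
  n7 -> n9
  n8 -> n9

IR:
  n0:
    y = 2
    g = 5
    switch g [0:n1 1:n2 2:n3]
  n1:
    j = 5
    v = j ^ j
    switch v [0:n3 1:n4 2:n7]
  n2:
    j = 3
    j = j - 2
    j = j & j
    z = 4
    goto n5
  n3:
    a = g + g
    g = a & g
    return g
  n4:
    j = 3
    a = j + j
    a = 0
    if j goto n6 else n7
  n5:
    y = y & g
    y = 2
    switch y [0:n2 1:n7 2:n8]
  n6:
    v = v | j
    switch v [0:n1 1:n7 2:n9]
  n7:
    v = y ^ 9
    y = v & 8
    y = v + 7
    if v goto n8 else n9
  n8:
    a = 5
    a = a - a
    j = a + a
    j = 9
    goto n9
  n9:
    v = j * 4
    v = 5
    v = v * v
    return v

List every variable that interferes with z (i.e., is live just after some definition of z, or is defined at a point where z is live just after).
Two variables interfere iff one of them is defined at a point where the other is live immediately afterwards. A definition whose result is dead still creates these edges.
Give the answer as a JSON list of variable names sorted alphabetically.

Answer: ["g", "j", "y"]

Working:
Block summaries:
  n0: def={g,y} ue=∅
  n1: def={j,v} ue=∅
  n2: def={j,z} ue=∅
  n3: def={a,g} ue={g}
  n4: def={a,j} ue=∅
  n5: def={y} ue={g,y}
  n6: def={v} ue={j,v}
  n7: def={v,y} ue={y}
  n8: def={a,j} ue=∅
  n9: def={v} ue={j}

Liveness:
  n0: in=∅ out={g,y}
  n1: in={g,y} out={g,j,v,y}
  n2: in={g,y} out={g,j,y}
  n3: in={g} out=∅
  n4: in={g,v,y} out={g,j,v,y}
  n5: in={g,j,y} out={g,j,y}
  n6: in={g,j,v,y} out={g,j,y}
  n7: in={j,y} out={j}
  n8: in=∅ out={j}
  n9: in={j} out=∅

Interference:
  a: {g,j,v,y}
  g: {a,j,v,y,z}
  j: {a,g,v,y,z}
  v: {a,g,j,y}
  y: {a,g,j,v,z}
  z: {g,j,y}

N(z) = ["g", "j", "y"]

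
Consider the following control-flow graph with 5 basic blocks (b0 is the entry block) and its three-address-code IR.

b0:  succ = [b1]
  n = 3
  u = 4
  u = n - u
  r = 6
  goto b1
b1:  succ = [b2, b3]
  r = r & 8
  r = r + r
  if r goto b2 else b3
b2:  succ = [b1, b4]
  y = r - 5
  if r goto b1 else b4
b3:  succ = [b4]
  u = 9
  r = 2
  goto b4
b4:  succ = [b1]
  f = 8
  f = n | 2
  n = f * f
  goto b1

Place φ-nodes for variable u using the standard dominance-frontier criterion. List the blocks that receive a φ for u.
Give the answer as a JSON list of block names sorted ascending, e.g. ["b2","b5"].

idom tree: b1←b0 b2←b1 b3←b1 b4←b1
Dom at joins:
  b1: preds {b0,b2,b4}: {b0} ∩ {b0,b1,b2} ∩ {b0,b1,b4} = {b0}; idom=b0
  b4: preds {b2,b3}: {b0,b1,b2} ∩ {b0,b1,b3} = {b0,b1}; idom=b1

DF derivation:
  b1←b0: walk · to b0
  b1←b2: walk b2→b1 to b0
  b1←b4: walk b4→b1 to b0
  b4←b2: walk b2 to b1
  b4←b3: walk b3 to b1
  b0: DF=∅
  b1: DF={b1}
  b2: DF={b1,b4}
  b3: DF={b4}
  b4: DF={b1}

φ for u: defs {b0,b3}
  DF⁺ = {b1,b4}

Answer: ["b1", "b4"]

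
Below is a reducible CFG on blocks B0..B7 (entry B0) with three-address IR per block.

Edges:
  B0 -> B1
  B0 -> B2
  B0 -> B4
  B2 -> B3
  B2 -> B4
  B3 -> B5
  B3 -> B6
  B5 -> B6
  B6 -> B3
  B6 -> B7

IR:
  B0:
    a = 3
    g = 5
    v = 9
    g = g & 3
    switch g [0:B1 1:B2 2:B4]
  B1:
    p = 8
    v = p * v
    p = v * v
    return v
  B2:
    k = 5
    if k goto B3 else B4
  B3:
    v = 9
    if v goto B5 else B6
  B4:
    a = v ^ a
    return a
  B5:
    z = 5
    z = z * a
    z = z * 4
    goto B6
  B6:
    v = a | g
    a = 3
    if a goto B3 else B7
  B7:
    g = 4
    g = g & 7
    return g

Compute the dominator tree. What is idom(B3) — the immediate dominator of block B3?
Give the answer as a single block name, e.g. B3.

idom tree: B1←B0 B2←B0 B3←B2 B4←B0 B5←B3 B6←B3 B7←B6
Dom∩ at merges:
  B3: preds {B2,B6}: {B0,B2} ∩ {B0,B2,B3,B6} = {B0,B2}; idom=B2
  B4: preds {B0,B2}: {B0} ∩ {B0,B2} = {B0}; idom=B0
  B6: preds {B3,B5}: {B0,B2,B3} ∩ {B0,B2,B3,B5} = {B0,B2,B3}; idom=B3

idom(B3) = B2

Answer: B2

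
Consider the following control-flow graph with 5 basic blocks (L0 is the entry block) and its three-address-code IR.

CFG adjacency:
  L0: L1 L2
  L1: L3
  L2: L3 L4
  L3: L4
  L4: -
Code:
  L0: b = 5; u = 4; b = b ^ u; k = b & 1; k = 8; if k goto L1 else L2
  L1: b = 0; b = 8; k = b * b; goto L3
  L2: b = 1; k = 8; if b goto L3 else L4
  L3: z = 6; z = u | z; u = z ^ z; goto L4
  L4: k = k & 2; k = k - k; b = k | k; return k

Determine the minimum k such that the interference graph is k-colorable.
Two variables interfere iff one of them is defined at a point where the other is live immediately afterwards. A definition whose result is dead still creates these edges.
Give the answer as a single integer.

Answer: 3

Analysis:
def/use:
  L0: {b,k,u} / ∅
  L1: {b,k} / ∅
  L2: {b,k} / ∅
  L3: {u,z} / {u}
  L4: {b,k} / {k}

Liveness:
  live L0: ∅→{u}
  live L1: {u}→{k,u}
  live L2: {u}→{k,u}
  live L3: {k,u}→{k}
  live L4: {k}→∅

Conflict graph:
  b — {k,u}
  k — {b,u,z}
  u — {b,k,z}
  z — {k,u}

Registers:
  lower bound: {b,k,u} mutually conflict ⇒ χ ≥ 3
  assign b→r2 k→r0 u→r1 z→r2 — no edge inside a register ⇒ χ ≤ 3
  χ = 3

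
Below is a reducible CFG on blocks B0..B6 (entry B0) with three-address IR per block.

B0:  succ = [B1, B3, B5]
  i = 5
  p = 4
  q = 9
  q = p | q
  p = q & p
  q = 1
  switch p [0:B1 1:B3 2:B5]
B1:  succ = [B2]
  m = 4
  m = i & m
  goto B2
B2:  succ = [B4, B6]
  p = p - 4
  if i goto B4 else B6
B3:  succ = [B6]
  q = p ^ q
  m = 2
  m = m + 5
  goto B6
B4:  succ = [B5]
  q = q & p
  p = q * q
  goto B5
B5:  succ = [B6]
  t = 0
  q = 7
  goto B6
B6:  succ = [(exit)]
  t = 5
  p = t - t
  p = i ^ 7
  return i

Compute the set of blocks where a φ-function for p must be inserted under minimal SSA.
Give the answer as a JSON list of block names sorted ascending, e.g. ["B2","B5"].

idom tree: B1←B0 B2←B1 B3←B0 B4←B2 B5←B0 B6←B0
Join-block Dom:
  B5: preds {B0,B4}: {B0} ∩ {B0,B1,B2,B4} = {B0}; idom=B0
  B6: preds {B2,B3,B5}: {B0,B1,B2} ∩ {B0,B3} ∩ {B0,B5} = {B0}; idom=B0

DF derivation:
  B5←B0: walk · to B0
  B5←B4: walk B4→B2→B1 to B0
  B6←B2: walk B2→B1 to B0
  B6←B3: walk B3 to B0
  B6←B5: walk B5 to B0
  DF(B0)=∅
  DF(B1)={B5,B6}
  DF(B2)={B5,B6}
  DF(B3)={B6}
  DF(B4)={B5}
  DF(B5)={B6}
  DF(B6)=∅

φ for p: defs {B0,B2,B4,B6}
  DF⁺ = {B5,B6}

Answer: ["B5", "B6"]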